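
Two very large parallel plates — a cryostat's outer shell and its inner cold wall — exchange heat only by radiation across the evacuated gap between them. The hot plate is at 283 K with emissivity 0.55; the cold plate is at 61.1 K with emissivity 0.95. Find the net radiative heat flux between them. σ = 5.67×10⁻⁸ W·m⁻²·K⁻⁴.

q ≈ 194 W/m²

For two infinite grey parallel plates, q = σ(T₁⁴ − T₂⁴)/(1/ε₁ + 1/ε₂ − 1).
T₁⁴ − T₂⁴ = 6.414×10⁹ − 1.394×10⁷ = 6.400×10⁹ K⁴.
1/ε₁ + 1/ε₂ − 1 = 1.818 + 1.053 − 1 = 1.871.
q = 5.67×10⁻⁸ × 6.400×10⁹ / 1.871.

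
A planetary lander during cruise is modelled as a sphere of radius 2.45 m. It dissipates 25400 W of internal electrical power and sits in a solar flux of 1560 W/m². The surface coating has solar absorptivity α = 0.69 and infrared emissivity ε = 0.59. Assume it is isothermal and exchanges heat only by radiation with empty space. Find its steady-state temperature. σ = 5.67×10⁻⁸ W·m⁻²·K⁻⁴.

At steady state, absorbed solar power + internal power = radiated power.
Absorbed: α·S·A_cross = 0.69·1560·18.86 = 20300 W (cross-section πr²).
Total input = 20300 + 25400 = 45700 W.
Radiated: εσ·A_surf·T⁴ with A_surf = 4πr² = 75.43 m².
T⁴ = 45700/(0.59·5.67×10⁻⁸·75.43) = 1.811×10¹⁰ K⁴.

T ≈ 367 K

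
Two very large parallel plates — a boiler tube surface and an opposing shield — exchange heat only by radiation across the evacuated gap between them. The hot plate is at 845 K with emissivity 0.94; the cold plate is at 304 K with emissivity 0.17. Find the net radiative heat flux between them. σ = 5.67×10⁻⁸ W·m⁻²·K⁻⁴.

q ≈ 4780 W/m²

For two infinite grey parallel plates, q = σ(T₁⁴ − T₂⁴)/(1/ε₁ + 1/ε₂ − 1).
T₁⁴ − T₂⁴ = 5.098×10¹¹ − 8.541×10⁹ = 5.013×10¹¹ K⁴.
1/ε₁ + 1/ε₂ − 1 = 1.064 + 5.882 − 1 = 5.946.
q = 5.67×10⁻⁸ × 5.013×10¹¹ / 5.946.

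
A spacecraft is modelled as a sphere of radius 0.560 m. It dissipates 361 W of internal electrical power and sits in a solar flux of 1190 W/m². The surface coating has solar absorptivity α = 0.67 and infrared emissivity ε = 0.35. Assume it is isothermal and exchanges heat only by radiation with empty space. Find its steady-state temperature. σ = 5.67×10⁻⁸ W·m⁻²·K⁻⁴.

At steady state, absorbed solar power + internal power = radiated power.
Absorbed: α·S·A_cross = 0.67·1190·0.9852 = 785.5 W (cross-section πr²).
Total input = 785.5 + 361 = 1147 W.
Radiated: εσ·A_surf·T⁴ with A_surf = 4πr² = 3.941 m².
T⁴ = 1147/(0.35·5.67×10⁻⁸·3.941) = 1.466×10¹⁰ K⁴.

T ≈ 348 K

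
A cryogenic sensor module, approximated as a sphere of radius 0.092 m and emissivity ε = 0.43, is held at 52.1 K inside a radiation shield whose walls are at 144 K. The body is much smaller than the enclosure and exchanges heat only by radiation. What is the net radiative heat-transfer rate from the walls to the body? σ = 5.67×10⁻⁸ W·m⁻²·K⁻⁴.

P_net ≈ 1.10 W

For a small grey body in a large enclosure: P_net = εσA(T_body⁴ − T_wall⁴).
A = 4πr² = 0.1064 m²; T_body⁴ − T_wall⁴ = 7.368×10⁶ − 4.300×10⁸ = -4.226×10⁸ K⁴.
|P_net| = 0.43·5.67×10⁻⁸·0.1064·4.226×10⁸.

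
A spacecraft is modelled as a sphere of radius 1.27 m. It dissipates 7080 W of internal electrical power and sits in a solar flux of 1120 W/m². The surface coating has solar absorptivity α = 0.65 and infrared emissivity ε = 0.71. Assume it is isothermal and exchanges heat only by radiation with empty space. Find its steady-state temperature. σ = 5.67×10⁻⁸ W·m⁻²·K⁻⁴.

T ≈ 339 K

At steady state, absorbed solar power + internal power = radiated power.
Absorbed: α·S·A_cross = 0.65·1120·5.067 = 3689 W (cross-section πr²).
Total input = 3689 + 7080 = 10770 W.
Radiated: εσ·A_surf·T⁴ with A_surf = 4πr² = 20.27 m².
T⁴ = 10770/(0.71·5.67×10⁻⁸·20.27) = 1.320×10¹⁰ K⁴.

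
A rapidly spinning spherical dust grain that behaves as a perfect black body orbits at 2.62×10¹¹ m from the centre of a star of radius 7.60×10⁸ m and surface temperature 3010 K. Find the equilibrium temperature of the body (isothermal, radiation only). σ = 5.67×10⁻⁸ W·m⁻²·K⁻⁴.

The star's surface emits σT_*⁴; at distance d the flux is S = σT_*⁴(R_*/d)².
S = 5.67×10⁻⁸·(3010)⁴·(7.60×10⁸/2.62×10¹¹)² = 39.16 W/m².
For an isothermal sphere T⁴ = (1−a)S/(4σ) = 1.727×10⁸ K⁴.

T ≈ 115 K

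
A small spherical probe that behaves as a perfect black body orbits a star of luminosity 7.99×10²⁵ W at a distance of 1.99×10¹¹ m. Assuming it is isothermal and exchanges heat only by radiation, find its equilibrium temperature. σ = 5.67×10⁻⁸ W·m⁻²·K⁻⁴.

T ≈ 163 K

First find the stellar flux at distance d: S = L/(4πd²) = 7.99×10²⁵/(4π·(1.99×10¹¹)²) = 160.6 W/m².
For an isothermal sphere, absorbed (1−a)S·πr² = emitted σ·4πr²·T⁴, so T⁴ = (1−a)S/(4σ).
T⁴ = 1.00·160.6/(4·5.67×10⁻⁸) = 7.079×10⁸ K⁴.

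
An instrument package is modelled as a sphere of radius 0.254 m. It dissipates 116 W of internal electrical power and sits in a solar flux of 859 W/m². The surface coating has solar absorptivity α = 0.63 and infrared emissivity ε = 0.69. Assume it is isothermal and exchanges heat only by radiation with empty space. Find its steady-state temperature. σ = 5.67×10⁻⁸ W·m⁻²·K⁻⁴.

At steady state, absorbed solar power + internal power = radiated power.
Absorbed: α·S·A_cross = 0.63·859·0.2027 = 109.7 W (cross-section πr²).
Total input = 109.7 + 116 = 225.7 W.
Radiated: εσ·A_surf·T⁴ with A_surf = 4πr² = 0.8107 m².
T⁴ = 225.7/(0.69·5.67×10⁻⁸·0.8107) = 7.115×10⁹ K⁴.

T ≈ 290 K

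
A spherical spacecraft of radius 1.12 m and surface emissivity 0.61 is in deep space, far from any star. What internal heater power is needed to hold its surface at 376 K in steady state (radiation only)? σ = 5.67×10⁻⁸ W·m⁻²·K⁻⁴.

P ≈ 10900 W

P = εσ·4πr²·T⁴.
4πr² = 15.76 m²; T⁴ = 1.999×10¹⁰ K⁴.
P = 0.61·5.67×10⁻⁸·15.76·1.999×10¹⁰.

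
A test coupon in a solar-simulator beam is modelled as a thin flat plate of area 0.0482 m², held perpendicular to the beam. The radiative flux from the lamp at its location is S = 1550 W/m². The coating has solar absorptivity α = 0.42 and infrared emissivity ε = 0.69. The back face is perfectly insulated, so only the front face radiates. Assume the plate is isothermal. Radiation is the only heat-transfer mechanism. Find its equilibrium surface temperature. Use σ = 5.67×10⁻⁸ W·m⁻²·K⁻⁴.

At equilibrium, absorbed power = emitted power.
Absorbing cross-section = A = 0.04820 m²; emitting surface = A = 0.04820 m² (ratio 1).
αS·A_cross = εσ·A_surf·T⁴  ⇒  T⁴ = αS/(ε·1σ).
T⁴ = 0.420·1550/(0.69·1·5.67×10⁻⁸) = 1.664×10¹⁰ K⁴.
T = (1.664×10¹⁰)^(1/4).

T ≈ 359 K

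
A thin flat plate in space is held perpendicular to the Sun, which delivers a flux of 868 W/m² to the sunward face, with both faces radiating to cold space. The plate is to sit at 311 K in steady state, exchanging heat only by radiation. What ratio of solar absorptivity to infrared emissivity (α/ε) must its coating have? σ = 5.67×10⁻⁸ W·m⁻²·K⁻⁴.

Balance: αS·A = εσ·2A·T⁴ ⇒ α/ε = 2σT⁴/S.
α/ε = 2·5.67×10⁻⁸·(311)⁴/868 = 2·5.67×10⁻⁸·9.355×10⁹/868.

α/ε ≈ 1.22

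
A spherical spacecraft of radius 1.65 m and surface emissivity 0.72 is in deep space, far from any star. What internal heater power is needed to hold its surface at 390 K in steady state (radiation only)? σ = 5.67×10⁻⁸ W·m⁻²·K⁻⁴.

P ≈ 32300 W

P = εσ·4πr²·T⁴.
4πr² = 34.21 m²; T⁴ = 2.313×10¹⁰ K⁴.
P = 0.72·5.67×10⁻⁸·34.21·2.313×10¹⁰.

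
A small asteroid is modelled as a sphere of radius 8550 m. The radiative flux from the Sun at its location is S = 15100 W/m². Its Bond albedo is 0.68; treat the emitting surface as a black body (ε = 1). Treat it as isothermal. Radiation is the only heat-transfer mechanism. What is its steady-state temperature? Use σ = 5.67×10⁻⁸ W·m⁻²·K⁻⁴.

T ≈ 382 K

At equilibrium, absorbed power = emitted power.
Absorbing cross-section = πr² = 2.297×10⁸ m²; emitting surface = 4πr² = 9.186×10⁸ m² (ratio 4).
(1−a)S·A_cross = εσ·A_surf·T⁴  ⇒  T⁴ = (1−a)S/(4σ).
T⁴ = 0.320·15100/(4·5.67×10⁻⁸) = 2.131×10¹⁰ K⁴.
T = (2.131×10¹⁰)^(1/4).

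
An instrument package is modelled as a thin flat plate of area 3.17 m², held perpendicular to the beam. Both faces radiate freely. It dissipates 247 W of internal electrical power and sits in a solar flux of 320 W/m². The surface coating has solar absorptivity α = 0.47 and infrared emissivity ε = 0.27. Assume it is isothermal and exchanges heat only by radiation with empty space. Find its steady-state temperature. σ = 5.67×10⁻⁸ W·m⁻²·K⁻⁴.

At steady state, absorbed solar power + internal power = radiated power.
Absorbed: α·S·A_cross = 0.47·320·3.170 = 476.8 W (cross-section A).
Total input = 476.8 + 247 = 723.8 W.
Radiated: εσ·A_surf·T⁴ with A_surf = 2A = 6.340 m².
T⁴ = 723.8/(0.27·5.67×10⁻⁸·6.340) = 7.457×10⁹ K⁴.

T ≈ 294 K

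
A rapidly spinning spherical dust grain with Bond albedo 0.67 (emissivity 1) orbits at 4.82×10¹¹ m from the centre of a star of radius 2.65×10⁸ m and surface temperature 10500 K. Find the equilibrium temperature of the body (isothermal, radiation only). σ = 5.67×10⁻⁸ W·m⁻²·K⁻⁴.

The star's surface emits σT_*⁴; at distance d the flux is S = σT_*⁴(R_*/d)².
S = 5.67×10⁻⁸·(10500)⁴·(2.65×10⁸/4.82×10¹¹)² = 208.3 W/m².
For an isothermal sphere T⁴ = (1−a)S/(4σ) = 3.031×10⁸ K⁴.

T ≈ 132 K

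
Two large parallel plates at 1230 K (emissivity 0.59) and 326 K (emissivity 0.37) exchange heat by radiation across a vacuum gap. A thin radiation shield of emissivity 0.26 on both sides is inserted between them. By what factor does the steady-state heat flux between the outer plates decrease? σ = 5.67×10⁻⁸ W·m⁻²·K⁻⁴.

factor ≈ 2.97

Without shield: q₀ = σΔ(T⁴)/(1/ε₁+1/ε₂−1) with denominator 3.398.
With shield the two gaps are in series; the resistances add: (1/ε₁+1/ε_s−1)+(1/ε_s+1/ε₂−1) = 4.541+5.549 = 10.09.
Heat-flux ratio q₀/q = 10.09/3.398.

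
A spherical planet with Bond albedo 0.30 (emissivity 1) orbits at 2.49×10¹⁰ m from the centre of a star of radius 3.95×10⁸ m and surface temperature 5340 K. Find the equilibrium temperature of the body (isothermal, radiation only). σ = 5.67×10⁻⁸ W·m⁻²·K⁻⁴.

T ≈ 435 K

The star's surface emits σT_*⁴; at distance d the flux is S = σT_*⁴(R_*/d)².
S = 5.67×10⁻⁸·(5340)⁴·(3.95×10⁸/2.49×10¹⁰)² = 11600 W/m².
For an isothermal sphere T⁴ = (1−a)S/(4σ) = 3.581×10¹⁰ K⁴.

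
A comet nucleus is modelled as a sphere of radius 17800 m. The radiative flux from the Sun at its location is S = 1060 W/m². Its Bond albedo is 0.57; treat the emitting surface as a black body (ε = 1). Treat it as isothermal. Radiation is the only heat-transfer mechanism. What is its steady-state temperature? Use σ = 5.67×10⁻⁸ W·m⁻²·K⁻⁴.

T ≈ 212 K

At equilibrium, absorbed power = emitted power.
Absorbing cross-section = πr² = 9.954×10⁸ m²; emitting surface = 4πr² = 3.982×10⁹ m² (ratio 4).
(1−a)S·A_cross = εσ·A_surf·T⁴  ⇒  T⁴ = (1−a)S/(4σ).
T⁴ = 0.430·1060/(4·5.67×10⁻⁸) = 2.010×10⁹ K⁴.
T = (2.010×10⁹)^(1/4).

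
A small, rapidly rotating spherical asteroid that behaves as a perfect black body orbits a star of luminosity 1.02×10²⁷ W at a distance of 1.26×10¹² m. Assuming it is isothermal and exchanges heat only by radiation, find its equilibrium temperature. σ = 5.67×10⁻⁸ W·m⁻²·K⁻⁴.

First find the stellar flux at distance d: S = L/(4πd²) = 1.02×10²⁷/(4π·(1.26×10¹²)²) = 51.13 W/m².
For an isothermal sphere, absorbed (1−a)S·πr² = emitted σ·4πr²·T⁴, so T⁴ = (1−a)S/(4σ).
T⁴ = 1.00·51.13/(4·5.67×10⁻⁸) = 2.254×10⁸ K⁴.

T ≈ 123 K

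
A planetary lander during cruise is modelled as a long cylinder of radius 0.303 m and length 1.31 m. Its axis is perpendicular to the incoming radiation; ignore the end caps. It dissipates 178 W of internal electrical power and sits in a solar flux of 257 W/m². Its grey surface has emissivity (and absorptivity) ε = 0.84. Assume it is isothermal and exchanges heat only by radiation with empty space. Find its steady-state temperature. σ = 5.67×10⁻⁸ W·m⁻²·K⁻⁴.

T ≈ 233 K

At steady state, absorbed solar power + internal power = radiated power.
Absorbed: α·S·A_cross = 0.84·257·0.7939 = 171.4 W (cross-section 2rL).
Total input = 171.4 + 178 = 349.4 W.
Radiated: εσ·A_surf·T⁴ with A_surf = 2πrL = 2.494 m².
T⁴ = 349.4/(0.84·5.67×10⁻⁸·2.494) = 2.941×10⁹ K⁴.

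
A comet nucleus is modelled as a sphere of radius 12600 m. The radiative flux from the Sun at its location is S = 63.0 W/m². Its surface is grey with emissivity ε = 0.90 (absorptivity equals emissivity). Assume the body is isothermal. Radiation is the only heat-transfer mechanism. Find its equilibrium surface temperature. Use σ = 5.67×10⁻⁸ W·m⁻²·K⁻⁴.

At equilibrium, absorbed power = emitted power.
Absorbing cross-section = πr² = 4.988×10⁸ m²; emitting surface = 4πr² = 1.995×10⁹ m² (ratio 4).
εS·A_cross = εσ·A_surf·T⁴  ⇒  T⁴ = S/(4σ)   (ε cancels).
T⁴ = 63.0/(4·5.67×10⁻⁸) = 2.778×10⁸ K⁴.
T = (2.778×10⁸)^(1/4).

T ≈ 129 K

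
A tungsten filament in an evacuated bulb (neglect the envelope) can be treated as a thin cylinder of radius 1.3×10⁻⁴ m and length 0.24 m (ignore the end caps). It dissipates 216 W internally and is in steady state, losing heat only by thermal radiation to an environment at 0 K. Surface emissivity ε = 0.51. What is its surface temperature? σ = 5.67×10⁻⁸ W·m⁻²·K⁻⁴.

Steady state: internal power = radiated power, P = εσA T⁴.
Radiating area A = 2πrL = 1.960×10⁻⁴ m².
T⁴ = P/(εσA) = 216/(0.51·5.67×10⁻⁸·1.960×10⁻⁴) = 3.810×10¹³ K⁴.
T = (3.810×10¹³)^(1/4).

T ≈ 2480 K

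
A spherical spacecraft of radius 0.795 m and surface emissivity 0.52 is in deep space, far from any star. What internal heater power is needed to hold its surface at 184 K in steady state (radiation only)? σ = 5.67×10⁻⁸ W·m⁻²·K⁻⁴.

P = εσ·4πr²·T⁴.
4πr² = 7.942 m²; T⁴ = 1.146×10⁹ K⁴.
P = 0.52·5.67×10⁻⁸·7.942·1.146×10⁹.

P ≈ 268 W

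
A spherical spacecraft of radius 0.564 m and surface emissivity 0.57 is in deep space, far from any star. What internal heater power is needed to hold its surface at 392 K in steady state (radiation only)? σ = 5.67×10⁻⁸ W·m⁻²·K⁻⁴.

P ≈ 3050 W

P = εσ·4πr²·T⁴.
4πr² = 3.997 m²; T⁴ = 2.361×10¹⁰ K⁴.
P = 0.57·5.67×10⁻⁸·3.997·2.361×10¹⁰.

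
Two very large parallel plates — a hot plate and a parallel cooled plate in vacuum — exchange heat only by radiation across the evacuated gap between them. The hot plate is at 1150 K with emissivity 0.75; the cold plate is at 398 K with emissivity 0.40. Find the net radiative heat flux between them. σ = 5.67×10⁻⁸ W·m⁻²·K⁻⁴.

For two infinite grey parallel plates, q = σ(T₁⁴ − T₂⁴)/(1/ε₁ + 1/ε₂ − 1).
T₁⁴ − T₂⁴ = 1.749×10¹² − 2.509×10¹⁰ = 1.724×10¹² K⁴.
1/ε₁ + 1/ε₂ − 1 = 1.333 + 2.500 − 1 = 2.833.
q = 5.67×10⁻⁸ × 1.724×10¹² / 2.833.

q ≈ 34500 W/m²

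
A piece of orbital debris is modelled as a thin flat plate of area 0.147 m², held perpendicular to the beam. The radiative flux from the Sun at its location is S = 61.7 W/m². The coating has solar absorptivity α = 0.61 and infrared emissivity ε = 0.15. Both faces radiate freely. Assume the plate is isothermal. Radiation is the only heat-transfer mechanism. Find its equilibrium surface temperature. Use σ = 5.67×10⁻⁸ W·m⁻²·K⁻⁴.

T ≈ 217 K

At equilibrium, absorbed power = emitted power.
Absorbing cross-section = A = 0.1470 m²; emitting surface = 2A = 0.2940 m² (ratio 2).
αS·A_cross = εσ·A_surf·T⁴  ⇒  T⁴ = αS/(ε·2σ).
T⁴ = 0.610·61.7/(0.15·2·5.67×10⁻⁸) = 2.213×10⁹ K⁴.
T = (2.213×10⁹)^(1/4).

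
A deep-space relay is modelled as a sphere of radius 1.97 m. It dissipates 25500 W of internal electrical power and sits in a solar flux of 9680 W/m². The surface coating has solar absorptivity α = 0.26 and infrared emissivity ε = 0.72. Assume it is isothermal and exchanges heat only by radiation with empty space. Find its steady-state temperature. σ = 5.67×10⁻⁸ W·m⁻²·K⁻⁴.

T ≈ 410 K

At steady state, absorbed solar power + internal power = radiated power.
Absorbed: α·S·A_cross = 0.26·9680·12.19 = 30690 W (cross-section πr²).
Total input = 30690 + 25500 = 56190 W.
Radiated: εσ·A_surf·T⁴ with A_surf = 4πr² = 48.77 m².
T⁴ = 56190/(0.72·5.67×10⁻⁸·48.77) = 2.822×10¹⁰ K⁴.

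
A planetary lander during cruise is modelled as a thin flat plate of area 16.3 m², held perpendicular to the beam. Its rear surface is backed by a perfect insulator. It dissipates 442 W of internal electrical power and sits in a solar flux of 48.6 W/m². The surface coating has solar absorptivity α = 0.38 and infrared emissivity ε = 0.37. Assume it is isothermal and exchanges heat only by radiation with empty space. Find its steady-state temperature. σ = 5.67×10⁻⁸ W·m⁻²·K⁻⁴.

T ≈ 216 K

At steady state, absorbed solar power + internal power = radiated power.
Absorbed: α·S·A_cross = 0.38·48.6·16.30 = 301.0 W (cross-section A).
Total input = 301.0 + 442 = 743.0 W.
Radiated: εσ·A_surf·T⁴ with A_surf = A = 16.30 m².
T⁴ = 743.0/(0.37·5.67×10⁻⁸·16.30) = 2.173×10⁹ K⁴.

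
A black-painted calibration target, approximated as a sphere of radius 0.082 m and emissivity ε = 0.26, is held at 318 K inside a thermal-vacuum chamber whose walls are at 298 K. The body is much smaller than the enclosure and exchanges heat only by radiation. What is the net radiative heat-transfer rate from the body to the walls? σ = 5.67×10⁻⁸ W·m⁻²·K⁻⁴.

P_net ≈ 2.91 W

For a small grey body in a large enclosure: P_net = εσA(T_body⁴ − T_wall⁴).
A = 4πr² = 0.08450 m²; T_body⁴ − T_wall⁴ = 1.023×10¹⁰ − 7.886×10⁹ = 2.340×10⁹ K⁴.
|P_net| = 0.26·5.67×10⁻⁸·0.08450·2.340×10⁹.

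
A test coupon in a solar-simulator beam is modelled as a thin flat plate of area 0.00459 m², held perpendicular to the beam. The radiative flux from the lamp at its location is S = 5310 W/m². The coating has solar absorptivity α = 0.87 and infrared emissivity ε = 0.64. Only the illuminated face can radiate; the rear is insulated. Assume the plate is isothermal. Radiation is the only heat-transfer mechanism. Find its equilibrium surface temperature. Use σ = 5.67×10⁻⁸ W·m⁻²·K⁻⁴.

T ≈ 597 K

At equilibrium, absorbed power = emitted power.
Absorbing cross-section = A = 0.004590 m²; emitting surface = A = 0.004590 m² (ratio 1).
αS·A_cross = εσ·A_surf·T⁴  ⇒  T⁴ = αS/(ε·1σ).
T⁴ = 0.870·5310/(0.64·1·5.67×10⁻⁸) = 1.273×10¹¹ K⁴.
T = (1.273×10¹¹)^(1/4).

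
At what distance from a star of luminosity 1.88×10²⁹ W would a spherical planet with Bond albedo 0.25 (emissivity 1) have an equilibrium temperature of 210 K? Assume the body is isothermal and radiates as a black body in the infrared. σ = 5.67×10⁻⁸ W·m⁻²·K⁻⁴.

d ≈ 5.04×10¹² m

For an isothermal black-emitting sphere, (1−a)S·πr² = σ·4πr²·T⁴ ⇒ S = 4σT⁴/(1−a).
S = 4·5.67×10⁻⁸·(210)⁴/0.750 = 588.1 W/m².
Flux falls as S = L/(4πd²), so d = √(L/(4πS)) = √(1.88×10²⁹/(4π·588.1)).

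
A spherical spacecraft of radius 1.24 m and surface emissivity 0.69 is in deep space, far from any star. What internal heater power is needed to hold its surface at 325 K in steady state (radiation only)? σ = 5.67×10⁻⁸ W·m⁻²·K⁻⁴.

P ≈ 8430 W

P = εσ·4πr²·T⁴.
4πr² = 19.32 m²; T⁴ = 1.116×10¹⁰ K⁴.
P = 0.69·5.67×10⁻⁸·19.32·1.116×10¹⁰.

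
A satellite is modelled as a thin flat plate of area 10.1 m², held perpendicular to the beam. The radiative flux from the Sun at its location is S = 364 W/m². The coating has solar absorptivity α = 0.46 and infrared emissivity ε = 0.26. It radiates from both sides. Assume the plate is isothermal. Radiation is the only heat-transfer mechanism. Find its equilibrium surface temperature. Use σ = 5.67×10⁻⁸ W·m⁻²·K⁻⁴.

At equilibrium, absorbed power = emitted power.
Absorbing cross-section = A = 10.10 m²; emitting surface = 2A = 20.20 m² (ratio 2).
αS·A_cross = εσ·A_surf·T⁴  ⇒  T⁴ = αS/(ε·2σ).
T⁴ = 0.460·364/(0.26·2·5.67×10⁻⁸) = 5.679×10⁹ K⁴.
T = (5.679×10⁹)^(1/4).

T ≈ 275 K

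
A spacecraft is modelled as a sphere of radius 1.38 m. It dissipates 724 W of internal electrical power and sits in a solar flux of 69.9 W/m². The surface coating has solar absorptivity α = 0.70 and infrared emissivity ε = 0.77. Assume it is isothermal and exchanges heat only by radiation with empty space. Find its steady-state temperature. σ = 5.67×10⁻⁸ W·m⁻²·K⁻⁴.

At steady state, absorbed solar power + internal power = radiated power.
Absorbed: α·S·A_cross = 0.70·69.9·5.983 = 292.7 W (cross-section πr²).
Total input = 292.7 + 724 = 1017 W.
Radiated: εσ·A_surf·T⁴ with A_surf = 4πr² = 23.93 m².
T⁴ = 1017/(0.77·5.67×10⁻⁸·23.93) = 9.731×10⁸ K⁴.

T ≈ 177 K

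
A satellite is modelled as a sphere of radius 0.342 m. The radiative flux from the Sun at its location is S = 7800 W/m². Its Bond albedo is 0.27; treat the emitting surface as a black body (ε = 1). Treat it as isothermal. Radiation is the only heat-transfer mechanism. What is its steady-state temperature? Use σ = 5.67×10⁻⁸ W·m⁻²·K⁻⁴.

T ≈ 398 K

At equilibrium, absorbed power = emitted power.
Absorbing cross-section = πr² = 0.3675 m²; emitting surface = 4πr² = 1.470 m² (ratio 4).
(1−a)S·A_cross = εσ·A_surf·T⁴  ⇒  T⁴ = (1−a)S/(4σ).
T⁴ = 0.730·7800/(4·5.67×10⁻⁸) = 2.511×10¹⁰ K⁴.
T = (2.511×10¹⁰)^(1/4).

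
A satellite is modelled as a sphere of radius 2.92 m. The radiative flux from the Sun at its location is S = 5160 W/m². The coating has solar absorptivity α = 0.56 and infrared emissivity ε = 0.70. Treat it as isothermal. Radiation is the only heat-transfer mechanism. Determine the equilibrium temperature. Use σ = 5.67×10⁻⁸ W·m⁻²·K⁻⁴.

At equilibrium, absorbed power = emitted power.
Absorbing cross-section = πr² = 26.79 m²; emitting surface = 4πr² = 107.1 m² (ratio 4).
αS·A_cross = εσ·A_surf·T⁴  ⇒  T⁴ = αS/(ε·4σ).
T⁴ = 0.560·5160/(0.70·4·5.67×10⁻⁸) = 1.820×10¹⁰ K⁴.
T = (1.820×10¹⁰)^(1/4).

T ≈ 367 K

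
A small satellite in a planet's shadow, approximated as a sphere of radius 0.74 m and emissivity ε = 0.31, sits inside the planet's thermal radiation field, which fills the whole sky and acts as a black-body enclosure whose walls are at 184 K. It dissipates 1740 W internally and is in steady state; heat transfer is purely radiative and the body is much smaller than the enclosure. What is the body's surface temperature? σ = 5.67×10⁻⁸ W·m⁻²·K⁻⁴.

For a small grey body in a large enclosure, net radiated power = εσA(T⁴ − T_w⁴).
Steady state: P = εσA(T⁴ − T_w⁴) with A = 4πr² = 6.881 m².
T⁴ = P/(εσA) + T_w⁴ = 1740/(0.31·5.67×10⁻⁸·6.881) + (184)⁴
    = 1.439×10¹⁰ + 1.146×10⁹ = 1.553×10¹⁰ K⁴.

T ≈ 353 K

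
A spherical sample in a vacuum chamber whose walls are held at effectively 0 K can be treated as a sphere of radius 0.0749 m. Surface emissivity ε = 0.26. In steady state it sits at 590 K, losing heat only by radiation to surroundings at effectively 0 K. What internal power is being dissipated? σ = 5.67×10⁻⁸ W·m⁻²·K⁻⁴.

Steady state: P = εσA T⁴.
A = 4πr² = 0.07050 m²; T⁴ = (590)⁴ = 1.212×10¹¹ K⁴.
P = 0.26 × 5.67×10⁻⁸ × 0.07050 × 1.212×10¹¹.

P ≈ 126 W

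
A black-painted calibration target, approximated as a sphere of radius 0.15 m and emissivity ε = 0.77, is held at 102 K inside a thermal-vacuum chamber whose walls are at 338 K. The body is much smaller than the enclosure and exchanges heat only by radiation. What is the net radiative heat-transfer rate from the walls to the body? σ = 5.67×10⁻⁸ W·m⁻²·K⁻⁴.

For a small grey body in a large enclosure: P_net = εσA(T_body⁴ − T_wall⁴).
A = 4πr² = 0.2827 m²; T_body⁴ − T_wall⁴ = 1.082×10⁸ − 1.305×10¹⁰ = -1.294×10¹⁰ K⁴.
|P_net| = 0.77·5.67×10⁻⁸·0.2827·1.294×10¹⁰.

P_net ≈ 160 W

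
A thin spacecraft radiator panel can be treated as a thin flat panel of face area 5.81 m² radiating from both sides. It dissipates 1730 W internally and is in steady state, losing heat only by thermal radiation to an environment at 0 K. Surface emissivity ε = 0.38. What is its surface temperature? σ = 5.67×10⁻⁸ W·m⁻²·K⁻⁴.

T ≈ 288 K

Steady state: internal power = radiated power, P = εσA T⁴.
Radiating area A = 2·5.81 = 11.62 m².
T⁴ = P/(εσA) = 1730/(0.38·5.67×10⁻⁸·11.62) = 6.910×10⁹ K⁴.
T = (6.910×10⁹)^(1/4).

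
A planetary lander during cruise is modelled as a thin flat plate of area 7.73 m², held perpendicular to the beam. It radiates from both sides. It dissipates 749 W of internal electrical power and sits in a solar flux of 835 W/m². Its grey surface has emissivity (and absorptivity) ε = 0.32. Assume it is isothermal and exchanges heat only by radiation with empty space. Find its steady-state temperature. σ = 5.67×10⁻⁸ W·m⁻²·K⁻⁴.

T ≈ 316 K

At steady state, absorbed solar power + internal power = radiated power.
Absorbed: α·S·A_cross = 0.32·835·7.730 = 2065 W (cross-section A).
Total input = 2065 + 749 = 2814 W.
Radiated: εσ·A_surf·T⁴ with A_surf = 2A = 15.46 m².
T⁴ = 2814/(0.32·5.67×10⁻⁸·15.46) = 1.003×10¹⁰ K⁴.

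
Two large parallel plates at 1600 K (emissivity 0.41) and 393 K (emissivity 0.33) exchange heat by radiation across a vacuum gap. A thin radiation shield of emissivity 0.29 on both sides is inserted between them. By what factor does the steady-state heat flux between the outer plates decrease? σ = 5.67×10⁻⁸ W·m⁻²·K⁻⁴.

Without shield: q₀ = σΔ(T⁴)/(1/ε₁+1/ε₂−1) with denominator 4.469.
With shield the two gaps are in series; the resistances add: (1/ε₁+1/ε_s−1)+(1/ε_s+1/ε₂−1) = 4.887+5.479 = 10.37.
Heat-flux ratio q₀/q = 10.37/4.469.

factor ≈ 2.32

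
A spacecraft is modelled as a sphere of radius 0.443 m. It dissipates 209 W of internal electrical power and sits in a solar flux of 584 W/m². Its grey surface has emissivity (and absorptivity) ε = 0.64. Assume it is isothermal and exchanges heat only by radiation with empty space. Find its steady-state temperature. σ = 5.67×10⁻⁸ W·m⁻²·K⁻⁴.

T ≈ 265 K

At steady state, absorbed solar power + internal power = radiated power.
Absorbed: α·S·A_cross = 0.64·584·0.6165 = 230.4 W (cross-section πr²).
Total input = 230.4 + 209 = 439.4 W.
Radiated: εσ·A_surf·T⁴ with A_surf = 4πr² = 2.466 m².
T⁴ = 439.4/(0.64·5.67×10⁻⁸·2.466) = 4.910×10⁹ K⁴.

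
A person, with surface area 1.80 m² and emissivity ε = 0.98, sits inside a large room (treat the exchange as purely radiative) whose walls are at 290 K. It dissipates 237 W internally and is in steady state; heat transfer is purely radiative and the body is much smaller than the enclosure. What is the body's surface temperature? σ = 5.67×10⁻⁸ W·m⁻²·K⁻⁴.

For a small grey body in a large enclosure, net radiated power = εσA(T⁴ − T_w⁴).
Steady state: P = εσA(T⁴ − T_w⁴) with A = 1.80 m².
T⁴ = P/(εσA) + T_w⁴ = 237/(0.98·5.67×10⁻⁸·1.800) + (290)⁴
    = 2.370×10⁹ + 7.073×10⁹ = 9.442×10⁹ K⁴.

T ≈ 312 K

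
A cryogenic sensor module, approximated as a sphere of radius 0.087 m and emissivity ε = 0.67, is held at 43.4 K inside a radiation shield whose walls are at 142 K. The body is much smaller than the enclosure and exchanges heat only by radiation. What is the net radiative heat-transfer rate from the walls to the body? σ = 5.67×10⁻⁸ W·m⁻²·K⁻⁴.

P_net ≈ 1.46 W

For a small grey body in a large enclosure: P_net = εσA(T_body⁴ − T_wall⁴).
A = 4πr² = 0.09511 m²; T_body⁴ − T_wall⁴ = 3.548×10⁶ − 4.066×10⁸ = -4.030×10⁸ K⁴.
|P_net| = 0.67·5.67×10⁻⁸·0.09511·4.030×10⁸.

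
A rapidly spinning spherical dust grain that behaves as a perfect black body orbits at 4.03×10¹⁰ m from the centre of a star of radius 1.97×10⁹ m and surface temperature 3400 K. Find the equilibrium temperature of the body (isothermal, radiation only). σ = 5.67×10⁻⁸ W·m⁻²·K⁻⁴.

The star's surface emits σT_*⁴; at distance d the flux is S = σT_*⁴(R_*/d)².
S = 5.67×10⁻⁸·(3400)⁴·(1.97×10⁹/4.03×10¹⁰)² = 18110 W/m².
For an isothermal sphere T⁴ = (1−a)S/(4σ) = 7.983×10¹⁰ K⁴.

T ≈ 532 K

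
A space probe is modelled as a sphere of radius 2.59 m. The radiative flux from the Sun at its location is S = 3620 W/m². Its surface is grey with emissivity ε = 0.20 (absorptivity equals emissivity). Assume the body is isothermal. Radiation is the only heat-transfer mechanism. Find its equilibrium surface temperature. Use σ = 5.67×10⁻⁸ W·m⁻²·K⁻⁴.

T ≈ 355 K

At equilibrium, absorbed power = emitted power.
Absorbing cross-section = πr² = 21.07 m²; emitting surface = 4πr² = 84.30 m² (ratio 4).
εS·A_cross = εσ·A_surf·T⁴  ⇒  T⁴ = S/(4σ)   (ε cancels).
T⁴ = 3620/(4·5.67×10⁻⁸) = 1.596×10¹⁰ K⁴.
T = (1.596×10¹⁰)^(1/4).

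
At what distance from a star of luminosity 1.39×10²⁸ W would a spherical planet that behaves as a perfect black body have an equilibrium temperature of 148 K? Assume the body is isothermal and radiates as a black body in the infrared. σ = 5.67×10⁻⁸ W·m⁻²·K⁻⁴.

d ≈ 3.19×10¹² m

For an isothermal black-emitting sphere, (1−a)S·πr² = σ·4πr²·T⁴ ⇒ S = 4σT⁴/(1−a).
S = 4·5.67×10⁻⁸·(148)⁴/1.00 = 108.8 W/m².
Flux falls as S = L/(4πd²), so d = √(L/(4πS)) = √(1.39×10²⁸/(4π·108.8)).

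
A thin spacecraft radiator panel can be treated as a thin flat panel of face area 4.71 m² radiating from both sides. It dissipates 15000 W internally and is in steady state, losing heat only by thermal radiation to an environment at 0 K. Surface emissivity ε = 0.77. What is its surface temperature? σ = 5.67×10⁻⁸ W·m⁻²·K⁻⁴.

T ≈ 437 K

Steady state: internal power = radiated power, P = εσA T⁴.
Radiating area A = 2·4.71 = 9.420 m².
T⁴ = P/(εσA) = 15000/(0.77·5.67×10⁻⁸·9.420) = 3.647×10¹⁰ K⁴.
T = (3.647×10¹⁰)^(1/4).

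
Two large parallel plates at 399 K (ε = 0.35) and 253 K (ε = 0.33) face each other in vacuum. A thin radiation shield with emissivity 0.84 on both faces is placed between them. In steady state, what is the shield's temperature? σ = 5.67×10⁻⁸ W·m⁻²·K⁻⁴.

In steady state the net flux on the hot side equals that on the cold side.
σ(T₁⁴−T_s⁴)/D₁ = σ(T_s⁴−T₂⁴)/D₂, with D₁ = 1/ε₁+1/ε_s−1 = 3.048, D₂ = 1/ε_s+1/ε₂−1 = 3.221.
Solve for T_s⁴: T_s⁴ = (D₂·T₁⁴ + D₁·T₂⁴)/(D₁+D₂) = 1.501×10¹⁰ K⁴.

T_s ≈ 350 K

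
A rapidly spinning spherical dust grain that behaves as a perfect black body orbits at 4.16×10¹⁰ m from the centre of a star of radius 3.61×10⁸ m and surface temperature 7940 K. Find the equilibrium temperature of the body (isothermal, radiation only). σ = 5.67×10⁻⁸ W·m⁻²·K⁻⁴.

The star's surface emits σT_*⁴; at distance d the flux is S = σT_*⁴(R_*/d)².
S = 5.67×10⁻⁸·(7940)⁴·(3.61×10⁸/4.16×10¹⁰)² = 16970 W/m².
For an isothermal sphere T⁴ = (1−a)S/(4σ) = 7.483×10¹⁰ K⁴.

T ≈ 523 K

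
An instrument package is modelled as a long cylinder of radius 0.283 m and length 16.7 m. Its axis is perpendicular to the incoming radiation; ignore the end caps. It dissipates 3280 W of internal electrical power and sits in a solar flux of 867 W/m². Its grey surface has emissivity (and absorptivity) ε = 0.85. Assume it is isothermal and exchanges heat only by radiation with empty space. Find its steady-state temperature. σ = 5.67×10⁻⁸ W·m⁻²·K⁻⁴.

At steady state, absorbed solar power + internal power = radiated power.
Absorbed: α·S·A_cross = 0.85·867·9.452 = 6966 W (cross-section 2rL).
Total input = 6966 + 3280 = 10250 W.
Radiated: εσ·A_surf·T⁴ with A_surf = 2πrL = 29.69 m².
T⁴ = 10250/(0.85·5.67×10⁻⁸·29.69) = 7.159×10⁹ K⁴.

T ≈ 291 K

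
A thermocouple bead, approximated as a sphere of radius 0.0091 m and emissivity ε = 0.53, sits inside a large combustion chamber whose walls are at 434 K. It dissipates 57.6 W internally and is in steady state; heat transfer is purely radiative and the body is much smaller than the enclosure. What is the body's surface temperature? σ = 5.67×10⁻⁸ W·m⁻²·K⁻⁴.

For a small grey body in a large enclosure, net radiated power = εσA(T⁴ − T_w⁴).
Steady state: P = εσA(T⁴ − T_w⁴) with A = 4πr² = 0.001041 m².
T⁴ = P/(εσA) + T_w⁴ = 57.6/(0.53·5.67×10⁻⁸·0.001041) + (434)⁴
    = 1.842×10¹² + 3.548×10¹⁰ = 1.877×10¹² K⁴.

T ≈ 1170 K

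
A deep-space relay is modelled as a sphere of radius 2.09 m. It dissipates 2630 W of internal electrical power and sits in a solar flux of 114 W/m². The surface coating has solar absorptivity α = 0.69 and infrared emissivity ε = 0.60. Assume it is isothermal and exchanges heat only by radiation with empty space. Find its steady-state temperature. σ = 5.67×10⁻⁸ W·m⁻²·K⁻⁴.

At steady state, absorbed solar power + internal power = radiated power.
Absorbed: α·S·A_cross = 0.69·114·13.72 = 1079 W (cross-section πr²).
Total input = 1079 + 2630 = 3709 W.
Radiated: εσ·A_surf·T⁴ with A_surf = 4πr² = 54.89 m².
T⁴ = 3709/(0.60·5.67×10⁻⁸·54.89) = 1.986×10⁹ K⁴.

T ≈ 211 K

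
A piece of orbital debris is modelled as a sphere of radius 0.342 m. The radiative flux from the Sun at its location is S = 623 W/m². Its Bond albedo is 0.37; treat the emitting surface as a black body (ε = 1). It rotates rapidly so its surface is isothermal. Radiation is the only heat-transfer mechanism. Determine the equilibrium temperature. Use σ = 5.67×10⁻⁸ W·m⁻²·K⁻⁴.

At equilibrium, absorbed power = emitted power.
Absorbing cross-section = πr² = 0.3675 m²; emitting surface = 4πr² = 1.470 m² (ratio 4).
(1−a)S·A_cross = εσ·A_surf·T⁴  ⇒  T⁴ = (1−a)S/(4σ).
T⁴ = 0.630·623/(4·5.67×10⁻⁸) = 1.731×10⁹ K⁴.
T = (1.731×10⁹)^(1/4).

T ≈ 204 K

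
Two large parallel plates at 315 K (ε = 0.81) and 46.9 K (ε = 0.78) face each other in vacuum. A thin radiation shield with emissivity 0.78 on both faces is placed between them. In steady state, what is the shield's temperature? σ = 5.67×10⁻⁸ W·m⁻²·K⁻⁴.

T_s ≈ 266 K

In steady state the net flux on the hot side equals that on the cold side.
σ(T₁⁴−T_s⁴)/D₁ = σ(T_s⁴−T₂⁴)/D₂, with D₁ = 1/ε₁+1/ε_s−1 = 1.517, D₂ = 1/ε_s+1/ε₂−1 = 1.564.
Solve for T_s⁴: T_s⁴ = (D₂·T₁⁴ + D₁·T₂⁴)/(D₁+D₂) = 5.001×10⁹ K⁴.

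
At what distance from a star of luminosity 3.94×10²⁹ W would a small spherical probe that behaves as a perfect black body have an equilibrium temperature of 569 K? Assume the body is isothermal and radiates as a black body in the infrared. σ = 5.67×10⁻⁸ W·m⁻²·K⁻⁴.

d ≈ 1.15×10¹² m

For an isothermal black-emitting sphere, (1−a)S·πr² = σ·4πr²·T⁴ ⇒ S = 4σT⁴/(1−a).
S = 4·5.67×10⁻⁸·(569)⁴/1.00 = 23770 W/m².
Flux falls as S = L/(4πd²), so d = √(L/(4πS)) = √(3.94×10²⁹/(4π·23770)).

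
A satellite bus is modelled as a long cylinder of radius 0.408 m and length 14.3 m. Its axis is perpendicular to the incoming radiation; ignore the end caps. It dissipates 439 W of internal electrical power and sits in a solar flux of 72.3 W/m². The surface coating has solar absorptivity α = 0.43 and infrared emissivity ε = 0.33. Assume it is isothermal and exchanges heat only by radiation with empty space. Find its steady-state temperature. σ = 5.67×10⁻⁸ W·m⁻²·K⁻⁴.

At steady state, absorbed solar power + internal power = radiated power.
Absorbed: α·S·A_cross = 0.43·72.3·11.67 = 362.8 W (cross-section 2rL).
Total input = 362.8 + 439 = 801.8 W.
Radiated: εσ·A_surf·T⁴ with A_surf = 2πrL = 36.66 m².
T⁴ = 801.8/(0.33·5.67×10⁻⁸·36.66) = 1.169×10⁹ K⁴.

T ≈ 185 K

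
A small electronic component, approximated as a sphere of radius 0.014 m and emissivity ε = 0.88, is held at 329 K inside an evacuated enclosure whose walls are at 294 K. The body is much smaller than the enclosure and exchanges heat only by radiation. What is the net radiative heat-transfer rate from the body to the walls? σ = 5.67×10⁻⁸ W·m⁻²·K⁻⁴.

For a small grey body in a large enclosure: P_net = εσA(T_body⁴ − T_wall⁴).
A = 4πr² = 0.002463 m²; T_body⁴ − T_wall⁴ = 1.172×10¹⁰ − 7.471×10⁹ = 4.245×10⁹ K⁴.
|P_net| = 0.88·5.67×10⁻⁸·0.002463·4.245×10⁹.

P_net ≈ 0.522 W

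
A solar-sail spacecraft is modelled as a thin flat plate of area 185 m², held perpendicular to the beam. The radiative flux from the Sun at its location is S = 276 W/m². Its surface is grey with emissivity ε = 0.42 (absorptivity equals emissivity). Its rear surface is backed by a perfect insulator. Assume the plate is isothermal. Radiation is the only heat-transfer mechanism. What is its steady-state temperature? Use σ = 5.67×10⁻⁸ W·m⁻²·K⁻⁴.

T ≈ 264 K

At equilibrium, absorbed power = emitted power.
Absorbing cross-section = A = 185.0 m²; emitting surface = A = 185.0 m² (ratio 1).
εS·A_cross = εσ·A_surf·T⁴  ⇒  T⁴ = S/(1σ)   (ε cancels).
T⁴ = 276/(1·5.67×10⁻⁸) = 4.868×10⁹ K⁴.
T = (4.868×10⁹)^(1/4).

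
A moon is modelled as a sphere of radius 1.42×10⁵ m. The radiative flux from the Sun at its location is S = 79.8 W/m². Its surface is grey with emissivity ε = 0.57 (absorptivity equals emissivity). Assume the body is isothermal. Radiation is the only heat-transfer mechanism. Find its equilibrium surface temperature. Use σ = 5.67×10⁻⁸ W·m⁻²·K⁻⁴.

T ≈ 137 K

At equilibrium, absorbed power = emitted power.
Absorbing cross-section = πr² = 6.335×10¹⁰ m²; emitting surface = 4πr² = 2.534×10¹¹ m² (ratio 4).
εS·A_cross = εσ·A_surf·T⁴  ⇒  T⁴ = S/(4σ)   (ε cancels).
T⁴ = 79.8/(4·5.67×10⁻⁸) = 3.519×10⁸ K⁴.
T = (3.519×10⁸)^(1/4).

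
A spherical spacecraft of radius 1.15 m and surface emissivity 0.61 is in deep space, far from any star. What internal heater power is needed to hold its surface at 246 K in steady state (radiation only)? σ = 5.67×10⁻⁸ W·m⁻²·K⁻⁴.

P ≈ 2110 W

P = εσ·4πr²·T⁴.
4πr² = 16.62 m²; T⁴ = 3.662×10⁹ K⁴.
P = 0.61·5.67×10⁻⁸·16.62·3.662×10⁹.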